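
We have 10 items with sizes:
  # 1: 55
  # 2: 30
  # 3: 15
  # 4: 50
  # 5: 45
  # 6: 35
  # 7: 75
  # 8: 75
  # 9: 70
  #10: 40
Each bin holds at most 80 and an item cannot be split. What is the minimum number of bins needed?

7

Total = 75 + 75 + 70 + 55 + 50 + 45 + 40 + 35 + 30 + 15 = 490.
Lower bound: ⌈490/80⌉ = 7 bins.
A packing using 7 bins:
  bin 1: 75 = 75
  bin 2: 75 = 75
  bin 3: 70 = 70
  bin 4: 55 + 15 = 70
  bin 5: 50 + 30 = 80
  bin 6: 45 + 35 = 80
  bin 7: 40 = 40
This matches the lower bound, so 7 is optimal.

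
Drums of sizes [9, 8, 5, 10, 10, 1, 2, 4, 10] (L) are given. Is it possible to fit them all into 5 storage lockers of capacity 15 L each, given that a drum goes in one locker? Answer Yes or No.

A valid assignment using 5 storage lockers:
  locker 1: 10 + 5 = 15
  locker 2: 10 + 4 + 1 = 15
  locker 3: 10 + 2 = 12
  locker 4: 9 = 9
  locker 5: 8 = 8
Every load is within 15 L, so 5 storage lockers suffice.

Yes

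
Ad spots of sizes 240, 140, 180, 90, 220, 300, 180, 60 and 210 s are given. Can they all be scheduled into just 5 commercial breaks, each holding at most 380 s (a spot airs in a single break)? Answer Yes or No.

Yes

A valid assignment using 5 commercial breaks:
  break 1: 300 + 60 = 360
  break 2: 240 + 140 = 380
  break 3: 220 + 90 = 310
  break 4: 210 = 210
  break 5: 180 + 180 = 360
Every load is within 380 s, so 5 commercial breaks suffice.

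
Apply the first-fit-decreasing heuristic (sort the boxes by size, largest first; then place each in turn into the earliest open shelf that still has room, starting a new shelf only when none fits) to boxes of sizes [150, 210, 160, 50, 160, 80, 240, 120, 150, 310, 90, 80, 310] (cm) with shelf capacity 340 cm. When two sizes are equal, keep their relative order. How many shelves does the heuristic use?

7

Sorted descending: 310, 310, 240, 210, 160, 160, 150, 150, 120, 90, 80, 80, 50.
  310 → shelf 1 (new)  [load 310/340]
  310 → shelf 2 (new)  [load 310/340]
  240 → shelf 3 (new)  [load 240/340]
  210 → shelf 4 (new)  [load 210/340]
  160 → shelf 5 (new)  [load 160/340]
  160 → shelf 5  [load 320/340]
  150 → shelf 6 (new)  [load 150/340]
  150 → shelf 6  [load 300/340]
  120 → shelf 4  [load 330/340]
  90 → shelf 3  [load 330/340]
  80 → shelf 7 (new)  [load 80/340]
  80 → shelf 7  [load 160/340]
  50 → shelf 7  [load 210/340]
7 shelves opened.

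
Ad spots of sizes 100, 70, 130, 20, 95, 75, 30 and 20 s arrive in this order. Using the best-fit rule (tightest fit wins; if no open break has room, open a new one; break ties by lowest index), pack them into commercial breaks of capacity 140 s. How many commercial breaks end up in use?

5

  100 → break 1 (new)  [load 100/140]
  70 → break 2 (new)  [load 70/140]
  130 → break 3 (new)  [load 130/140]
  20 → break 1  [load 120/140]
  95 → break 4 (new)  [load 95/140]
  75 → break 5 (new)  [load 75/140]
  30 → break 4  [load 125/140]
  20 → break 1  [load 140/140]
5 commercial breaks opened.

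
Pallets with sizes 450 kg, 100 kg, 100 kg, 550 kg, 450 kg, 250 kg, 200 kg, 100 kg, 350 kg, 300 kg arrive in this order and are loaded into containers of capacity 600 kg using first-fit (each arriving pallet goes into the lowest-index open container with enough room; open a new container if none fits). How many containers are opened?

  450 → container 1 (new)  [load 450/600]
  100 → container 1  [load 550/600]
  100 → container 2 (new)  [load 100/600]
  550 → container 3 (new)  [load 550/600]
  450 → container 2  [load 550/600]
  250 → container 4 (new)  [load 250/600]
  200 → container 4  [load 450/600]
  100 → container 4  [load 550/600]
  350 → container 5 (new)  [load 350/600]
  300 → container 6 (new)  [load 300/600]
6 containers opened.

6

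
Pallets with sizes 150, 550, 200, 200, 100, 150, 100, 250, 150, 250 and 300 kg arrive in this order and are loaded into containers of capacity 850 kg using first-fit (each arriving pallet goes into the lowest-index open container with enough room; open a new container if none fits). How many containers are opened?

  150 → container 1 (new)  [load 150/850]
  550 → container 1  [load 700/850]
  200 → container 2 (new)  [load 200/850]
  200 → container 2  [load 400/850]
  100 → container 1  [load 800/850]
  150 → container 2  [load 550/850]
  100 → container 2  [load 650/850]
  250 → container 3 (new)  [load 250/850]
  150 → container 2  [load 800/850]
  250 → container 3  [load 500/850]
  300 → container 3  [load 800/850]
3 containers opened.

3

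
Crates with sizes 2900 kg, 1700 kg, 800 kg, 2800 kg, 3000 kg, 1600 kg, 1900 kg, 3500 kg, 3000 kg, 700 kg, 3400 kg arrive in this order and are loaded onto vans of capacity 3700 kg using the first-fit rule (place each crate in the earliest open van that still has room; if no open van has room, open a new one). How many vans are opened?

8

  2900 → van 1 (new)  [load 2900/3700]
  1700 → van 2 (new)  [load 1700/3700]
  800 → van 1  [load 3700/3700]
  2800 → van 3 (new)  [load 2800/3700]
  3000 → van 4 (new)  [load 3000/3700]
  1600 → van 2  [load 3300/3700]
  1900 → van 5 (new)  [load 1900/3700]
  3500 → van 6 (new)  [load 3500/3700]
  3000 → van 7 (new)  [load 3000/3700]
  700 → van 3  [load 3500/3700]
  3400 → van 8 (new)  [load 3400/3700]
8 vans opened.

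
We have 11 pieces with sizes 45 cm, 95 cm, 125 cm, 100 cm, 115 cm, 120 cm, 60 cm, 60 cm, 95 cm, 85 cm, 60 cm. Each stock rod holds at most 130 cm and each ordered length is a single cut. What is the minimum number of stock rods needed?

Total = 125 + 120 + 115 + 100 + 95 + 95 + 85 + 60 + 60 + 60 + 45 = 960 cm.
Lower bound: ⌈960/130⌉ = 8 stock rods.
A packing using 9 stock rods:
  stock rod 1: 125 = 125
  stock rod 2: 120 = 120
  stock rod 3: 115 = 115
  stock rod 4: 100 = 100
  stock rod 5: 95 = 95
  stock rod 6: 95 = 95
  stock rod 7: 85 + 45 = 130
  stock rod 8: 60 + 60 = 120
  stock rod 9: 60 = 60
No arrangement into 8 stock rods stays within capacity, so 9 is optimal.

9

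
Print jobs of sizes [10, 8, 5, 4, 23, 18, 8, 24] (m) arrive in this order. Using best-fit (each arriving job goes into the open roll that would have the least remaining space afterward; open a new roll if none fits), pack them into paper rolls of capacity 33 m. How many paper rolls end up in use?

4

  10 → roll 1 (new)  [load 10/33]
  8 → roll 1  [load 18/33]
  5 → roll 1  [load 23/33]
  4 → roll 1  [load 27/33]
  23 → roll 2 (new)  [load 23/33]
  18 → roll 3 (new)  [load 18/33]
  8 → roll 2  [load 31/33]
  24 → roll 4 (new)  [load 24/33]
4 paper rolls opened.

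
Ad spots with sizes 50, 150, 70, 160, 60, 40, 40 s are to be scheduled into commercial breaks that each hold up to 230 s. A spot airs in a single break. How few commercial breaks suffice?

3

Total = 160 + 150 + 70 + 60 + 50 + 40 + 40 = 570 s.
Lower bound: ⌈570/230⌉ = 3 commercial breaks.
A packing using 3 commercial breaks:
  break 1: 160 + 70 = 230
  break 2: 150 + 60 = 210
  break 3: 50 + 40 + 40 = 130
This matches the lower bound, so 3 is optimal.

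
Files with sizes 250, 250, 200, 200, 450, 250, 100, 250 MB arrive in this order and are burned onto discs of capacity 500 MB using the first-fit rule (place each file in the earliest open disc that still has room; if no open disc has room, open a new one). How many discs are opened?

  250 → disc 1 (new)  [load 250/500]
  250 → disc 1  [load 500/500]
  200 → disc 2 (new)  [load 200/500]
  200 → disc 2  [load 400/500]
  450 → disc 3 (new)  [load 450/500]
  250 → disc 4 (new)  [load 250/500]
  100 → disc 2  [load 500/500]
  250 → disc 4  [load 500/500]
4 discs opened.

4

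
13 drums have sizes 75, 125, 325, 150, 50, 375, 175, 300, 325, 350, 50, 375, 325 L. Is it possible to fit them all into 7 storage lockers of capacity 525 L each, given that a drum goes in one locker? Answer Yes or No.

Yes

A valid assignment using 7 storage lockers:
  locker 1: 375 + 150 = 525
  locker 2: 375 + 125 = 500
  locker 3: 350 + 175 = 525
  locker 4: 325 + 75 + 50 + 50 = 500
  locker 5: 325 = 325
  locker 6: 325 = 325
  locker 7: 300 = 300
Every load is within 525 L, so 7 storage lockers suffice.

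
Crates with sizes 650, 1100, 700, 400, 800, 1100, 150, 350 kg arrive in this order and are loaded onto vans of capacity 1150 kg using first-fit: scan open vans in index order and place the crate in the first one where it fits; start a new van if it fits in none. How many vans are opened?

  650 → van 1 (new)  [load 650/1150]
  1100 → van 2 (new)  [load 1100/1150]
  700 → van 3 (new)  [load 700/1150]
  400 → van 1  [load 1050/1150]
  800 → van 4 (new)  [load 800/1150]
  1100 → van 5 (new)  [load 1100/1150]
  150 → van 3  [load 850/1150]
  350 → van 4  [load 1150/1150]
5 vans opened.

5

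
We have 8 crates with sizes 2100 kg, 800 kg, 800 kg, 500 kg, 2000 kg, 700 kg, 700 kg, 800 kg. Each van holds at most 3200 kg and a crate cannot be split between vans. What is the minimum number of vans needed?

3

Total = 2100 + 2000 + 800 + 800 + 800 + 700 + 700 + 500 = 8400 kg.
Lower bound: ⌈8400/3200⌉ = 3 vans.
A packing using 3 vans:
  van 1: 2100 + 800 = 2900
  van 2: 2000 + 800 = 2800
  van 3: 800 + 700 + 700 + 500 = 2700
This matches the lower bound, so 3 is optimal.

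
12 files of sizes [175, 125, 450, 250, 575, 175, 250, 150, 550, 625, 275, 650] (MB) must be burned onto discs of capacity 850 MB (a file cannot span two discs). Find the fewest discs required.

Total = 650 + 625 + 575 + 550 + 450 + 275 + 250 + 250 + 175 + 175 + 150 + 125 = 4250 MB.
Lower bound: ⌈4250/850⌉ = 5 discs.
A packing using 6 discs:
  disc 1: 650 + 175 = 825
  disc 2: 625 + 175 = 800
  disc 3: 575 + 275 = 850
  disc 4: 550 + 250 = 800
  disc 5: 450 + 250 + 150 = 850
  disc 6: 125 = 125
No arrangement into 5 discs stays within capacity, so 6 is optimal.

6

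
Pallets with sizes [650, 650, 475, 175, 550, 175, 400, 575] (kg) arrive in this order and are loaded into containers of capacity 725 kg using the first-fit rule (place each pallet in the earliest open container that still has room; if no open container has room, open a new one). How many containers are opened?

6

  650 → container 1 (new)  [load 650/725]
  650 → container 2 (new)  [load 650/725]
  475 → container 3 (new)  [load 475/725]
  175 → container 3  [load 650/725]
  550 → container 4 (new)  [load 550/725]
  175 → container 4  [load 725/725]
  400 → container 5 (new)  [load 400/725]
  575 → container 6 (new)  [load 575/725]
6 containers opened.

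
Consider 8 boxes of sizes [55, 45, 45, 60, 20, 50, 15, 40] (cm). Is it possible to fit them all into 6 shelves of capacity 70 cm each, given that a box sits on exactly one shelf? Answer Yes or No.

A valid assignment using 6 shelves:
  shelf 1: 60 = 60
  shelf 2: 55 + 15 = 70
  shelf 3: 50 + 20 = 70
  shelf 4: 45 = 45
  shelf 5: 45 = 45
  shelf 6: 40 = 40
Every load is within 70 cm, so 6 shelves suffice.

Yes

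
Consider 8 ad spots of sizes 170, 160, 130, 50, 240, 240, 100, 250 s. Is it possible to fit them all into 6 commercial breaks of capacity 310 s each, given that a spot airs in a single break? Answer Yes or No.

Yes

A valid assignment using 5 commercial breaks:
  break 1: 250 + 50 = 300
  break 2: 240 = 240
  break 3: 240 = 240
  break 4: 170 + 130 = 300
  break 5: 160 + 100 = 260
That uses only 5 ≤ 6, so 6 commercial breaks are enough.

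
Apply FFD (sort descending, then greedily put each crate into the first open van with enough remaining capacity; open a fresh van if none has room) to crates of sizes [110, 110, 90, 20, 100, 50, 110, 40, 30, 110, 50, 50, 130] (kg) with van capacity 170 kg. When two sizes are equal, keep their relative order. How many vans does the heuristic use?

Sorted descending: 130, 110, 110, 110, 110, 100, 90, 50, 50, 50, 40, 30, 20.
  130 → van 1 (new)  [load 130/170]
  110 → van 2 (new)  [load 110/170]
  110 → van 3 (new)  [load 110/170]
  110 → van 4 (new)  [load 110/170]
  110 → van 5 (new)  [load 110/170]
  100 → van 6 (new)  [load 100/170]
  90 → van 7 (new)  [load 90/170]
  50 → van 2  [load 160/170]
  50 → van 3  [load 160/170]
  50 → van 4  [load 160/170]
  40 → van 1  [load 170/170]
  30 → van 5  [load 140/170]
  20 → van 5  [load 160/170]
7 vans opened.

7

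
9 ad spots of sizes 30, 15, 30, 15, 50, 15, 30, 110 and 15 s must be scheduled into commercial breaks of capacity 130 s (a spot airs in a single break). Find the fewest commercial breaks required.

Total = 110 + 50 + 30 + 30 + 30 + 15 + 15 + 15 + 15 = 310 s.
Lower bound: ⌈310/130⌉ = 3 commercial breaks.
A packing using 3 commercial breaks:
  break 1: 110 + 15 = 125
  break 2: 50 + 30 + 30 + 15 = 125
  break 3: 30 + 15 + 15 = 60
This matches the lower bound, so 3 is optimal.

3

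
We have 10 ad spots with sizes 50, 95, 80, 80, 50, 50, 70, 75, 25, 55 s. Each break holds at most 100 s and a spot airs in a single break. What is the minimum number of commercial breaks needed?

Total = 95 + 80 + 80 + 75 + 70 + 55 + 50 + 50 + 50 + 25 = 630 s.
Lower bound: ⌈630/100⌉ = 7 commercial breaks.
A packing using 8 commercial breaks:
  break 1: 95 = 95
  break 2: 80 = 80
  break 3: 80 = 80
  break 4: 75 + 25 = 100
  break 5: 70 = 70
  break 6: 55 = 55
  break 7: 50 + 50 = 100
  break 8: 50 = 50
No arrangement into 7 commercial breaks stays within capacity, so 8 is optimal.

8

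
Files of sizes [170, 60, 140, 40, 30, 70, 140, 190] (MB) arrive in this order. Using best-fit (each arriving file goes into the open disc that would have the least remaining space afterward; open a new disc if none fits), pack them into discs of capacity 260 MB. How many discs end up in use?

  170 → disc 1 (new)  [load 170/260]
  60 → disc 1  [load 230/260]
  140 → disc 2 (new)  [load 140/260]
  40 → disc 2  [load 180/260]
  30 → disc 1  [load 260/260]
  70 → disc 2  [load 250/260]
  140 → disc 3 (new)  [load 140/260]
  190 → disc 4 (new)  [load 190/260]
4 discs opened.

4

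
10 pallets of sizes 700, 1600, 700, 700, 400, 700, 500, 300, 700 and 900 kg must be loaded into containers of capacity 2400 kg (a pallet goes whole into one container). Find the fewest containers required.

Total = 1600 + 900 + 700 + 700 + 700 + 700 + 700 + 500 + 400 + 300 = 7200 kg.
Lower bound: ⌈7200/2400⌉ = 3 containers.
A packing using 4 containers:
  container 1: 1600 + 700 = 2300
  container 2: 900 + 700 + 700 = 2300
  container 3: 700 + 700 + 500 + 400 = 2300
  container 4: 300 = 300
No arrangement into 3 containers stays within capacity, so 4 is optimal.

4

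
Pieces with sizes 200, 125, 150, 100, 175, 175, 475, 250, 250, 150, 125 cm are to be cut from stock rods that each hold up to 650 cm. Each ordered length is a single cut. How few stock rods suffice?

4

Total = 475 + 250 + 250 + 200 + 175 + 175 + 150 + 150 + 125 + 125 + 100 = 2175 cm.
Lower bound: ⌈2175/650⌉ = 4 stock rods.
A packing using 4 stock rods:
  stock rod 1: 475 + 175 = 650
  stock rod 2: 250 + 250 + 150 = 650
  stock rod 3: 200 + 175 + 150 + 125 = 650
  stock rod 4: 125 + 100 = 225
This matches the lower bound, so 4 is optimal.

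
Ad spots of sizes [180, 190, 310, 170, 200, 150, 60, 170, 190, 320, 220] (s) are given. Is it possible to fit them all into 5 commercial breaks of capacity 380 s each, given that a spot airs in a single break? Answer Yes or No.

Total = 2160 s; ⌈2160/380⌉ = 6.
At least 6 commercial breaks are required, but only 5 are allowed.

No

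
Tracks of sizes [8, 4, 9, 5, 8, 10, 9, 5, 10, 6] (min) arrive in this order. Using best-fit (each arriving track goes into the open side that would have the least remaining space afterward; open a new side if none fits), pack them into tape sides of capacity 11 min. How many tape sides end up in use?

8

  8 → side 1 (new)  [load 8/11]
  4 → side 2 (new)  [load 4/11]
  9 → side 3 (new)  [load 9/11]
  5 → side 2  [load 9/11]
  8 → side 4 (new)  [load 8/11]
  10 → side 5 (new)  [load 10/11]
  9 → side 6 (new)  [load 9/11]
  5 → side 7 (new)  [load 5/11]
  10 → side 8 (new)  [load 10/11]
  6 → side 7  [load 11/11]
8 tape sides opened.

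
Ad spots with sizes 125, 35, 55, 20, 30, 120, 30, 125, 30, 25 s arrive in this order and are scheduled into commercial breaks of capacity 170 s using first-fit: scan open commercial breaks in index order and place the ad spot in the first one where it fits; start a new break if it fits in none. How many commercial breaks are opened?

  125 → break 1 (new)  [load 125/170]
  35 → break 1  [load 160/170]
  55 → break 2 (new)  [load 55/170]
  20 → break 2  [load 75/170]
  30 → break 2  [load 105/170]
  120 → break 3 (new)  [load 120/170]
  30 → break 2  [load 135/170]
  125 → break 4 (new)  [load 125/170]
  30 → break 2  [load 165/170]
  25 → break 3  [load 145/170]
4 commercial breaks opened.

4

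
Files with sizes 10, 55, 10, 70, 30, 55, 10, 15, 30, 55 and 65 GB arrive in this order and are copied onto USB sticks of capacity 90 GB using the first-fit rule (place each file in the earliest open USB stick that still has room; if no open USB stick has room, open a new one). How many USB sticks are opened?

  10 → USB stick 1 (new)  [load 10/90]
  55 → USB stick 1  [load 65/90]
  10 → USB stick 1  [load 75/90]
  70 → USB stick 2 (new)  [load 70/90]
  30 → USB stick 3 (new)  [load 30/90]
  55 → USB stick 3  [load 85/90]
  10 → USB stick 1  [load 85/90]
  15 → USB stick 2  [load 85/90]
  30 → USB stick 4 (new)  [load 30/90]
  55 → USB stick 4  [load 85/90]
  65 → USB stick 5 (new)  [load 65/90]
5 USB sticks opened.

5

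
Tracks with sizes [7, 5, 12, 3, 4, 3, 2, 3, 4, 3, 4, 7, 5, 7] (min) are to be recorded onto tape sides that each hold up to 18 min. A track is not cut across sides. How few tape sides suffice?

4

Total = 12 + 7 + 7 + 7 + 5 + 5 + 4 + 4 + 4 + 3 + 3 + 3 + 3 + 2 = 69 min.
Lower bound: ⌈69/18⌉ = 4 tape sides.
A packing using 4 tape sides:
  side 1: 12 + 5 = 17
  side 2: 7 + 7 + 4 = 18
  side 3: 7 + 5 + 4 + 2 = 18
  side 4: 4 + 3 + 3 + 3 + 3 = 16
This matches the lower bound, so 4 is optimal.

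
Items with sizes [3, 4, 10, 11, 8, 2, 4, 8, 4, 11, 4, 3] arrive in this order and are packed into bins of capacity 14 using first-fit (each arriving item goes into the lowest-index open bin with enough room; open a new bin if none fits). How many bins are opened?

6

  3 → bin 1 (new)  [load 3/14]
  4 → bin 1  [load 7/14]
  10 → bin 2 (new)  [load 10/14]
  11 → bin 3 (new)  [load 11/14]
  8 → bin 4 (new)  [load 8/14]
  2 → bin 1  [load 9/14]
  4 → bin 1  [load 13/14]
  8 → bin 5 (new)  [load 8/14]
  4 → bin 2  [load 14/14]
  11 → bin 6 (new)  [load 11/14]
  4 → bin 4  [load 12/14]
  3 → bin 3  [load 14/14]
6 bins opened.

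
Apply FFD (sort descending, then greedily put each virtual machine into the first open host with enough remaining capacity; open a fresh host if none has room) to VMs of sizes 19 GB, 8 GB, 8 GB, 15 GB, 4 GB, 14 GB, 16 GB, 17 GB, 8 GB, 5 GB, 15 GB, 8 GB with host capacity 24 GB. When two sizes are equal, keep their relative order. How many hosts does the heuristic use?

6

Sorted descending: 19, 17, 16, 15, 15, 14, 8, 8, 8, 8, 5, 4.
  19 → host 1 (new)  [load 19/24]
  17 → host 2 (new)  [load 17/24]
  16 → host 3 (new)  [load 16/24]
  15 → host 4 (new)  [load 15/24]
  15 → host 5 (new)  [load 15/24]
  14 → host 6 (new)  [load 14/24]
  8 → host 3  [load 24/24]
  8 → host 4  [load 23/24]
  8 → host 5  [load 23/24]
  8 → host 6  [load 22/24]
  5 → host 1  [load 24/24]
  4 → host 2  [load 21/24]
6 hosts opened.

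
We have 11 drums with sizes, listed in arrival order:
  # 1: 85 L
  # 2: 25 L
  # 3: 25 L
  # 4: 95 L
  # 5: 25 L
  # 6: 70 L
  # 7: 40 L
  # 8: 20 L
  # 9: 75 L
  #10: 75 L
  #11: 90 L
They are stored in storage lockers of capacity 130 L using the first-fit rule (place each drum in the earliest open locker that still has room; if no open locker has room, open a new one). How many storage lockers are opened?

6

  85 → locker 1 (new)  [load 85/130]
  25 → locker 1  [load 110/130]
  25 → locker 2 (new)  [load 25/130]
  95 → locker 2  [load 120/130]
  25 → locker 3 (new)  [load 25/130]
  70 → locker 3  [load 95/130]
  40 → locker 4 (new)  [load 40/130]
  20 → locker 1  [load 130/130]
  75 → locker 4  [load 115/130]
  75 → locker 5 (new)  [load 75/130]
  90 → locker 6 (new)  [load 90/130]
6 storage lockers opened.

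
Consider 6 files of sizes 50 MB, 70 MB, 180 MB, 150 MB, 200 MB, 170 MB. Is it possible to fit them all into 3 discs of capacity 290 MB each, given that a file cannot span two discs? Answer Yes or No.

Total = 820 MB; ⌈820/290⌉ = 3.
4 files each exceed half the capacity and cannot share a disc, forcing at least 4 discs.
At least 4 discs are required, but only 3 are allowed.

No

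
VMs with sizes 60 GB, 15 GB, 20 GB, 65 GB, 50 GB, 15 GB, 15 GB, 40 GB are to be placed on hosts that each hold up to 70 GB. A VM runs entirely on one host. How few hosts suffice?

Total = 65 + 60 + 50 + 40 + 20 + 15 + 15 + 15 = 280 GB.
Lower bound: ⌈280/70⌉ = 4 hosts.
A packing using 5 hosts:
  host 1: 65 = 65
  host 2: 60 = 60
  host 3: 50 + 20 = 70
  host 4: 40 + 15 + 15 = 70
  host 5: 15 = 15
No arrangement into 4 hosts stays within capacity, so 5 is optimal.

5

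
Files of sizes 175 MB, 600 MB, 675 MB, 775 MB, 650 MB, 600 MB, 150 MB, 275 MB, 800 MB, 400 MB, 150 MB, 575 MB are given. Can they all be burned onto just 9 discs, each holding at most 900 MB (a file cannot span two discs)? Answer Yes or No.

Yes

A valid assignment using 8 discs:
  disc 1: 800 = 800
  disc 2: 775 = 775
  disc 3: 675 + 175 = 850
  disc 4: 650 + 150 = 800
  disc 5: 600 + 275 = 875
  disc 6: 600 + 150 = 750
  disc 7: 575 = 575
  disc 8: 400 = 400
That uses only 8 ≤ 9, so 9 discs are enough.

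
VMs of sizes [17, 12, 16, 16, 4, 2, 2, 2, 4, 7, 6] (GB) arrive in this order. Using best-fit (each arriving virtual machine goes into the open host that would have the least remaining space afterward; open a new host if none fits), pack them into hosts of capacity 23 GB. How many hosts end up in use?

5

  17 → host 1 (new)  [load 17/23]
  12 → host 2 (new)  [load 12/23]
  16 → host 3 (new)  [load 16/23]
  16 → host 4 (new)  [load 16/23]
  4 → host 1  [load 21/23]
  2 → host 1  [load 23/23]
  2 → host 3  [load 18/23]
  2 → host 3  [load 20/23]
  4 → host 4  [load 20/23]
  7 → host 2  [load 19/23]
  6 → host 5 (new)  [load 6/23]
5 hosts opened.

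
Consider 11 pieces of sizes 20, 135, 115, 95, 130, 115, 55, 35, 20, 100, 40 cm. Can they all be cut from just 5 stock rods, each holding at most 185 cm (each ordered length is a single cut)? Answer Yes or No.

No

Total = 860 cm; ⌈860/185⌉ = 5.
6 pieces each exceed half the capacity and cannot share a stock rod, forcing at least 6 stock rods.
At least 6 stock rods are required, but only 5 are allowed.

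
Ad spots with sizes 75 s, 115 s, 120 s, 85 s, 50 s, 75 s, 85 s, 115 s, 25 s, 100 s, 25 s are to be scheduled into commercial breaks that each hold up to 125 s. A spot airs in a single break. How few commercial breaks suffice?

8

Total = 120 + 115 + 115 + 100 + 85 + 85 + 75 + 75 + 50 + 25 + 25 = 870 s.
Lower bound: ⌈870/125⌉ = 7 commercial breaks.
Also, 8 ad spots each exceed 125/2 s, and no two of those can share a break, so at least 8 commercial breaks are needed.
A packing using 8 commercial breaks:
  break 1: 120 = 120
  break 2: 115 = 115
  break 3: 115 = 115
  break 4: 100 + 25 = 125
  break 5: 85 + 25 = 110
  break 6: 85 = 85
  break 7: 75 + 50 = 125
  break 8: 75 = 75
This matches the lower bound, so 8 is optimal.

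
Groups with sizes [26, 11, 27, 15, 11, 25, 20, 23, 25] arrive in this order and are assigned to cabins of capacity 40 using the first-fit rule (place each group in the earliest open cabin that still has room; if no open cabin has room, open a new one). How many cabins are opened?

6

  26 → cabin 1 (new)  [load 26/40]
  11 → cabin 1  [load 37/40]
  27 → cabin 2 (new)  [load 27/40]
  15 → cabin 3 (new)  [load 15/40]
  11 → cabin 2  [load 38/40]
  25 → cabin 3  [load 40/40]
  20 → cabin 4 (new)  [load 20/40]
  23 → cabin 5 (new)  [load 23/40]
  25 → cabin 6 (new)  [load 25/40]
6 cabins opened.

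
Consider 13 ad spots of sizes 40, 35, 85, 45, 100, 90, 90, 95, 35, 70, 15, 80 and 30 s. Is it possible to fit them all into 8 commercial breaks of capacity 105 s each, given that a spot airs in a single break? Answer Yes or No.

No

Total = 810 s; ⌈810/105⌉ = 8.
The bound of 8 does not rule out 8, but exhaustive search shows no assignment into 8 commercial breaks of capacity 105 s exists — the minimum is 9.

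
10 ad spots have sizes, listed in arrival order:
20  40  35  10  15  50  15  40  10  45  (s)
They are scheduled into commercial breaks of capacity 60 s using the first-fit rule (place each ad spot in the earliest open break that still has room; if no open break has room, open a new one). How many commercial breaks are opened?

5

  20 → break 1 (new)  [load 20/60]
  40 → break 1  [load 60/60]
  35 → break 2 (new)  [load 35/60]
  10 → break 2  [load 45/60]
  15 → break 2  [load 60/60]
  50 → break 3 (new)  [load 50/60]
  15 → break 4 (new)  [load 15/60]
  40 → break 4  [load 55/60]
  10 → break 3  [load 60/60]
  45 → break 5 (new)  [load 45/60]
5 commercial breaks opened.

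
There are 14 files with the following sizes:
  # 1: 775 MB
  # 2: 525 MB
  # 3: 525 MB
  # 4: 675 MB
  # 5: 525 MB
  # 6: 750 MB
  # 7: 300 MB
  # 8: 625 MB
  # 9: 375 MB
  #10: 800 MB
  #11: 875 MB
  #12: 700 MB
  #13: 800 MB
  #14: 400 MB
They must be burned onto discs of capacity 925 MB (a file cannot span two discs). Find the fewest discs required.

Total = 875 + 800 + 800 + 775 + 750 + 700 + 675 + 625 + 525 + 525 + 525 + 400 + 375 + 300 = 8650 MB.
Lower bound: ⌈8650/925⌉ = 10 discs.
Also, 11 files each exceed 925/2 MB, and no two of those can share a disc, so at least 11 discs are needed.
A packing using 11 discs:
  disc 1: 875 = 875
  disc 2: 800 = 800
  disc 3: 800 = 800
  disc 4: 775 = 775
  disc 5: 750 = 750
  disc 6: 700 = 700
  disc 7: 675 = 675
  disc 8: 625 + 300 = 925
  disc 9: 525 + 400 = 925
  disc 10: 525 + 375 = 900
  disc 11: 525 = 525
This matches the lower bound, so 11 is optimal.

11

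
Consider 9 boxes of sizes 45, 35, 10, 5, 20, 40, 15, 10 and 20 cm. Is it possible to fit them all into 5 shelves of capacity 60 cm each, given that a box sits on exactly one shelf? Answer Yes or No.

A valid assignment using 4 shelves:
  shelf 1: 45 + 15 = 60
  shelf 2: 40 + 20 = 60
  shelf 3: 35 + 20 + 5 = 60
  shelf 4: 10 + 10 = 20
That uses only 4 ≤ 5, so 5 shelves are enough.

Yes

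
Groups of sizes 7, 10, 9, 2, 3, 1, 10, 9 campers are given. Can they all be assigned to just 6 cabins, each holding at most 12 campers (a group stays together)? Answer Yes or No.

Yes

A valid assignment using 5 cabins:
  cabin 1: 10 + 2 = 12
  cabin 2: 10 + 1 = 11
  cabin 3: 9 + 3 = 12
  cabin 4: 9 = 9
  cabin 5: 7 = 7
That uses only 5 ≤ 6, so 6 cabins are enough.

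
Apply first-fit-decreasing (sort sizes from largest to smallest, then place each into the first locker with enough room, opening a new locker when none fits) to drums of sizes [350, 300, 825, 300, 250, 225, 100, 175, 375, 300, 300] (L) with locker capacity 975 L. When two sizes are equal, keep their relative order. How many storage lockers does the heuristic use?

Sorted descending: 825, 375, 350, 300, 300, 300, 300, 250, 225, 175, 100.
  825 → locker 1 (new)  [load 825/975]
  375 → locker 2 (new)  [load 375/975]
  350 → locker 2  [load 725/975]
  300 → locker 3 (new)  [load 300/975]
  300 → locker 3  [load 600/975]
  300 → locker 3  [load 900/975]
  300 → locker 4 (new)  [load 300/975]
  250 → locker 2  [load 975/975]
  225 → locker 4  [load 525/975]
  175 → locker 4  [load 700/975]
  100 → locker 1  [load 925/975]
4 storage lockers opened.

4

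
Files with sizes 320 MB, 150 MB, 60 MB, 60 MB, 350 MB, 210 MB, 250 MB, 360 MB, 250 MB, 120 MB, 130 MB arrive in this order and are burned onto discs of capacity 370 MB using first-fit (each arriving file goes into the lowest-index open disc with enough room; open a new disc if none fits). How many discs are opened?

8

  320 → disc 1 (new)  [load 320/370]
  150 → disc 2 (new)  [load 150/370]
  60 → disc 2  [load 210/370]
  60 → disc 2  [load 270/370]
  350 → disc 3 (new)  [load 350/370]
  210 → disc 4 (new)  [load 210/370]
  250 → disc 5 (new)  [load 250/370]
  360 → disc 6 (new)  [load 360/370]
  250 → disc 7 (new)  [load 250/370]
  120 → disc 4  [load 330/370]
  130 → disc 8 (new)  [load 130/370]
8 discs opened.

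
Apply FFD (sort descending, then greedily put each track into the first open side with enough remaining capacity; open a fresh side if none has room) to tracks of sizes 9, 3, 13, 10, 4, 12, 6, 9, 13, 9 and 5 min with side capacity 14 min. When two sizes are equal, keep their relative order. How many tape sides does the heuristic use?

8

Sorted descending: 13, 13, 12, 10, 9, 9, 9, 6, 5, 4, 3.
  13 → side 1 (new)  [load 13/14]
  13 → side 2 (new)  [load 13/14]
  12 → side 3 (new)  [load 12/14]
  10 → side 4 (new)  [load 10/14]
  9 → side 5 (new)  [load 9/14]
  9 → side 6 (new)  [load 9/14]
  9 → side 7 (new)  [load 9/14]
  6 → side 8 (new)  [load 6/14]
  5 → side 5  [load 14/14]
  4 → side 4  [load 14/14]
  3 → side 6  [load 12/14]
8 tape sides opened.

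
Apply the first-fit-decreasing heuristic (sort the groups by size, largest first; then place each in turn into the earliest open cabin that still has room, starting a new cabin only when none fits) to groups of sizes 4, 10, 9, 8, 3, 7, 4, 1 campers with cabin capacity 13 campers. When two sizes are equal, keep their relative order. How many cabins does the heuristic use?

4

Sorted descending: 10, 9, 8, 7, 4, 4, 3, 1.
  10 → cabin 1 (new)  [load 10/13]
  9 → cabin 2 (new)  [load 9/13]
  8 → cabin 3 (new)  [load 8/13]
  7 → cabin 4 (new)  [load 7/13]
  4 → cabin 2  [load 13/13]
  4 → cabin 3  [load 12/13]
  3 → cabin 1  [load 13/13]
  1 → cabin 3  [load 13/13]
4 cabins opened.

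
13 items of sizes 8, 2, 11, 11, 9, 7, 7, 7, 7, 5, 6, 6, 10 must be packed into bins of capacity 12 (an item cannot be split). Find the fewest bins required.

Total = 11 + 11 + 10 + 9 + 8 + 7 + 7 + 7 + 7 + 6 + 6 + 5 + 2 = 96.
Lower bound: ⌈96/12⌉ = 8 bins.
Also, 9 items each exceed 6, and no two of those can share a bin, so at least 9 bins are needed.
A packing using 10 bins:
  bin 1: 11 = 11
  bin 2: 11 = 11
  bin 3: 10 + 2 = 12
  bin 4: 9 = 9
  bin 5: 8 = 8
  bin 6: 7 + 5 = 12
  bin 7: 7 = 7
  bin 8: 7 = 7
  bin 9: 7 = 7
  bin 10: 6 + 6 = 12
No arrangement into 9 bins stays within capacity, so 10 is optimal.

10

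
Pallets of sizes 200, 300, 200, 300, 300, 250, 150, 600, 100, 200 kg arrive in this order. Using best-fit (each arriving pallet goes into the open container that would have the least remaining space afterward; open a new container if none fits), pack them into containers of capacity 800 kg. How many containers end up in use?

4

  200 → container 1 (new)  [load 200/800]
  300 → container 1  [load 500/800]
  200 → container 1  [load 700/800]
  300 → container 2 (new)  [load 300/800]
  300 → container 2  [load 600/800]
  250 → container 3 (new)  [load 250/800]
  150 → container 2  [load 750/800]
  600 → container 4 (new)  [load 600/800]
  100 → container 1  [load 800/800]
  200 → container 4  [load 800/800]
4 containers opened.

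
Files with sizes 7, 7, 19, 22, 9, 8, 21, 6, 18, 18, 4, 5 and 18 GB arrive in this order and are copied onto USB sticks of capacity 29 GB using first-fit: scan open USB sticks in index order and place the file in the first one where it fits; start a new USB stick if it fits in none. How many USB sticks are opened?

7

  7 → USB stick 1 (new)  [load 7/29]
  7 → USB stick 1  [load 14/29]
  19 → USB stick 2 (new)  [load 19/29]
  22 → USB stick 3 (new)  [load 22/29]
  9 → USB stick 1  [load 23/29]
  8 → USB stick 2  [load 27/29]
  21 → USB stick 4 (new)  [load 21/29]
  6 → USB stick 1  [load 29/29]
  18 → USB stick 5 (new)  [load 18/29]
  18 → USB stick 6 (new)  [load 18/29]
  4 → USB stick 3  [load 26/29]
  5 → USB stick 4  [load 26/29]
  18 → USB stick 7 (new)  [load 18/29]
7 USB sticks opened.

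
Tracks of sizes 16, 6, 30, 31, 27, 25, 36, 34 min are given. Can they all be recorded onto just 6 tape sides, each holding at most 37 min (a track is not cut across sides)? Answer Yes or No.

No

Total = 205 min; ⌈205/37⌉ = 6.
The bound of 6 does not rule out 6, but exhaustive search shows no assignment into 6 tape sides of capacity 37 min exists — the minimum is 7.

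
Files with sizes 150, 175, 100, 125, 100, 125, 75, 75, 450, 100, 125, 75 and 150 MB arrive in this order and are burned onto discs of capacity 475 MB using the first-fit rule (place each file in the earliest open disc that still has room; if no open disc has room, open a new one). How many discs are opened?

  150 → disc 1 (new)  [load 150/475]
  175 → disc 1  [load 325/475]
  100 → disc 1  [load 425/475]
  125 → disc 2 (new)  [load 125/475]
  100 → disc 2  [load 225/475]
  125 → disc 2  [load 350/475]
  75 → disc 2  [load 425/475]
  75 → disc 3 (new)  [load 75/475]
  450 → disc 4 (new)  [load 450/475]
  100 → disc 3  [load 175/475]
  125 → disc 3  [load 300/475]
  75 → disc 3  [load 375/475]
  150 → disc 5 (new)  [load 150/475]
5 discs opened.

5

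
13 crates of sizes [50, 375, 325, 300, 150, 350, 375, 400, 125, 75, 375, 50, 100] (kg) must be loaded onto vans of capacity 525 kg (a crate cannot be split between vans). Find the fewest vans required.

7

Total = 400 + 375 + 375 + 375 + 350 + 325 + 300 + 150 + 125 + 100 + 75 + 50 + 50 = 3050 kg.
Lower bound: ⌈3050/525⌉ = 6 vans.
Also, 7 crates each exceed 525/2 kg, and no two of those can share a van, so at least 7 vans are needed.
A packing using 7 vans:
  van 1: 400 + 125 = 525
  van 2: 375 + 150 = 525
  van 3: 375 + 100 + 50 = 525
  van 4: 375 + 75 + 50 = 500
  van 5: 350 = 350
  van 6: 325 = 325
  van 7: 300 = 300
This matches the lower bound, so 7 is optimal.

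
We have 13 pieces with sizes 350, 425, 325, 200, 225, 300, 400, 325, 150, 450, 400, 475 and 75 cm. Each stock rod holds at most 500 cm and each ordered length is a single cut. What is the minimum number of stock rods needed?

10

Total = 475 + 450 + 425 + 400 + 400 + 350 + 325 + 325 + 300 + 225 + 200 + 150 + 75 = 4100 cm.
Lower bound: ⌈4100/500⌉ = 9 stock rods.
A packing using 10 stock rods:
  stock rod 1: 475 = 475
  stock rod 2: 450 = 450
  stock rod 3: 425 + 75 = 500
  stock rod 4: 400 = 400
  stock rod 5: 400 = 400
  stock rod 6: 350 + 150 = 500
  stock rod 7: 325 = 325
  stock rod 8: 325 = 325
  stock rod 9: 300 + 200 = 500
  stock rod 10: 225 = 225
No arrangement into 9 stock rods stays within capacity, so 10 is optimal.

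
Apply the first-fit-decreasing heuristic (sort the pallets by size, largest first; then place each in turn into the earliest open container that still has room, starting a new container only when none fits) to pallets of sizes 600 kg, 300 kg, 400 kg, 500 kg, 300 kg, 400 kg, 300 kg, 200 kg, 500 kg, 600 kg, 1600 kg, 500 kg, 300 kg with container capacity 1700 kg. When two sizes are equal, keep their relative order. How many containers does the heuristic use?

4

Sorted descending: 1600, 600, 600, 500, 500, 500, 400, 400, 300, 300, 300, 300, 200.
  1600 → container 1 (new)  [load 1600/1700]
  600 → container 2 (new)  [load 600/1700]
  600 → container 2  [load 1200/1700]
  500 → container 2  [load 1700/1700]
  500 → container 3 (new)  [load 500/1700]
  500 → container 3  [load 1000/1700]
  400 → container 3  [load 1400/1700]
  400 → container 4 (new)  [load 400/1700]
  300 → container 3  [load 1700/1700]
  300 → container 4  [load 700/1700]
  300 → container 4  [load 1000/1700]
  300 → container 4  [load 1300/1700]
  200 → container 4  [load 1500/1700]
4 containers opened.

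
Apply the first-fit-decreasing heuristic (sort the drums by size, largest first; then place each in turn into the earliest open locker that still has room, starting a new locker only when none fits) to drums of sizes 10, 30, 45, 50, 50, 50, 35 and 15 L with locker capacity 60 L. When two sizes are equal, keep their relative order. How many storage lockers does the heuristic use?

6

Sorted descending: 50, 50, 50, 45, 35, 30, 15, 10.
  50 → locker 1 (new)  [load 50/60]
  50 → locker 2 (new)  [load 50/60]
  50 → locker 3 (new)  [load 50/60]
  45 → locker 4 (new)  [load 45/60]
  35 → locker 5 (new)  [load 35/60]
  30 → locker 6 (new)  [load 30/60]
  15 → locker 4  [load 60/60]
  10 → locker 1  [load 60/60]
6 storage lockers opened.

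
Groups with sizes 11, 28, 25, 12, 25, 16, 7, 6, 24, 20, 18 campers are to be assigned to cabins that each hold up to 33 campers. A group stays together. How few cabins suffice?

7

Total = 28 + 25 + 25 + 24 + 20 + 18 + 16 + 12 + 11 + 7 + 6 = 192 campers.
Lower bound: ⌈192/33⌉ = 6 cabins.
A packing using 7 cabins:
  cabin 1: 28 = 28
  cabin 2: 25 + 7 = 32
  cabin 3: 25 + 6 = 31
  cabin 4: 24 = 24
  cabin 5: 20 + 12 = 32
  cabin 6: 18 + 11 = 29
  cabin 7: 16 = 16
No arrangement into 6 cabins stays within capacity, so 7 is optimal.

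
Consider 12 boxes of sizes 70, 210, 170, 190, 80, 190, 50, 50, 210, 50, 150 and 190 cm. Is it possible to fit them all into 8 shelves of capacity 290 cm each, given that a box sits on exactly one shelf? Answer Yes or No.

A valid assignment using 7 shelves:
  shelf 1: 210 + 80 = 290
  shelf 2: 210 + 70 = 280
  shelf 3: 190 + 50 + 50 = 290
  shelf 4: 190 + 50 = 240
  shelf 5: 190 = 190
  shelf 6: 170 = 170
  shelf 7: 150 = 150
That uses only 7 ≤ 8, so 8 shelves are enough.

Yes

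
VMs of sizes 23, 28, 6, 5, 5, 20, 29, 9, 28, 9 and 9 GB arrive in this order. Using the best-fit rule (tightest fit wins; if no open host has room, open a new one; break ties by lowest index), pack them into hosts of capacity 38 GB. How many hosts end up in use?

  23 → host 1 (new)  [load 23/38]
  28 → host 2 (new)  [load 28/38]
  6 → host 2  [load 34/38]
  5 → host 1  [load 28/38]
  5 → host 1  [load 33/38]
  20 → host 3 (new)  [load 20/38]
  29 → host 4 (new)  [load 29/38]
  9 → host 4  [load 38/38]
  28 → host 5 (new)  [load 28/38]
  9 → host 5  [load 37/38]
  9 → host 3  [load 29/38]
5 hosts opened.

5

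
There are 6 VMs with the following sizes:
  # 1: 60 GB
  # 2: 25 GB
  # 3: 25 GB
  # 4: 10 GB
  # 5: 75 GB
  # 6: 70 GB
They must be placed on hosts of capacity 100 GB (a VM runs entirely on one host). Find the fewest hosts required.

3

Total = 75 + 70 + 60 + 25 + 25 + 10 = 265 GB.
Lower bound: ⌈265/100⌉ = 3 hosts.
A packing using 3 hosts:
  host 1: 75 + 25 = 100
  host 2: 70 + 25 = 95
  host 3: 60 + 10 = 70
This matches the lower bound, so 3 is optimal.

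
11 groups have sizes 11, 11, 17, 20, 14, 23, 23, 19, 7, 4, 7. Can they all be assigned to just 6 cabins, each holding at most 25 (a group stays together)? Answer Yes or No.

Total = 156; ⌈156/25⌉ = 7.
At least 7 cabins are required, but only 6 are allowed.

No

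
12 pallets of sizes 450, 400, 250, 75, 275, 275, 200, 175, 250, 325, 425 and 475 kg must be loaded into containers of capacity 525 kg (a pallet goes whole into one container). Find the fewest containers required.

8

Total = 475 + 450 + 425 + 400 + 325 + 275 + 275 + 250 + 250 + 200 + 175 + 75 = 3575 kg.
Lower bound: ⌈3575/525⌉ = 7 containers.
A packing using 8 containers:
  container 1: 475 = 475
  container 2: 450 + 75 = 525
  container 3: 425 = 425
  container 4: 400 = 400
  container 5: 325 + 200 = 525
  container 6: 275 + 250 = 525
  container 7: 275 + 250 = 525
  container 8: 175 = 175
No arrangement into 7 containers stays within capacity, so 8 is optimal.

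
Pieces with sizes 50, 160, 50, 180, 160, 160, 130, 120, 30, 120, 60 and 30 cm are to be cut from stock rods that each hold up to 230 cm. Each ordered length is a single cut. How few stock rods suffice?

Total = 180 + 160 + 160 + 160 + 130 + 120 + 120 + 60 + 50 + 50 + 30 + 30 = 1250 cm.
Lower bound: ⌈1250/230⌉ = 6 stock rods.
Also, 7 pieces each exceed 115 cm, and no two of those can share a stock rod, so at least 7 stock rods are needed.
A packing using 7 stock rods:
  stock rod 1: 180 + 50 = 230
  stock rod 2: 160 + 60 = 220
  stock rod 3: 160 + 50 = 210
  stock rod 4: 160 + 30 + 30 = 220
  stock rod 5: 130 = 130
  stock rod 6: 120 = 120
  stock rod 7: 120 = 120
This matches the lower bound, so 7 is optimal.

7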